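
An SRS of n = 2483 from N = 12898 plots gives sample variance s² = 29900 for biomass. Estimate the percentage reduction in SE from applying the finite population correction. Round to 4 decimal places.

f = n/N = 2483/12898 = 0.19251047.
SE_no-fpc = √(s²/n) = 3.4701419; SE_fpc = √((1−f)s²/n) = 3.1182841.
Ratio = √(1−f) = 0.89860421. Reduction = 100·(1 − 0.89860421) = 10.1396%.

10.1396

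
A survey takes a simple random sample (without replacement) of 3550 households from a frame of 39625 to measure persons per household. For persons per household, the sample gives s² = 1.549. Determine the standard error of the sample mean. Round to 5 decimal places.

0.01993

Under SRS without replacement, Var(ȳ) = (1 − f)·s²/n with f = n/N = 3550/39625 = 0.08958991.
Var(ȳ) = (1 − 0.08958991)·1.549/3550 = 0.91041009·4.3633803 × 10^-4 = 3.9724655 × 10^-4.
SE(ȳ) = √(3.9724655 × 10^-4) = 0.01993.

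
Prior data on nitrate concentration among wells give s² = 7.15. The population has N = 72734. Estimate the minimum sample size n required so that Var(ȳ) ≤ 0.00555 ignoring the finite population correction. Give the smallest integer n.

Without fpc, n₀ = s²/D = 7.15/0.00555 = 1288.2883.
Rounding up, n = 1289.

1289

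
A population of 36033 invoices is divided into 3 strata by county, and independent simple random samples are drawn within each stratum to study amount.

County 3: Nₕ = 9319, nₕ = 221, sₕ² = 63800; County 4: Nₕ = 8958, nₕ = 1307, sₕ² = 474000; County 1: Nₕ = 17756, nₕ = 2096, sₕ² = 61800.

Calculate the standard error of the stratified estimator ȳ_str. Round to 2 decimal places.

6.66

Var(ȳ_str) = Σₕ Wₕ²(1 − fₕ)sₕ²/nₕ with Wₕ = Nₕ/N, N = 36033.
County 3: Wₕ = 0.25862404; term = 0.25862404²·(1 − 0.02371499)·63800/221 = 18.851365.
County 4: Wₕ = 0.24860545; term = 0.24860545²·(1 − 0.14590310)·474000/1307 = 19.143933.
County 1: Wₕ = 0.49277052; term = 0.49277052²·(1 − 0.11804460)·61800/2096 = 6.3144168.
Sum = 44.309715.
SE = √(44.309715) = 6.66.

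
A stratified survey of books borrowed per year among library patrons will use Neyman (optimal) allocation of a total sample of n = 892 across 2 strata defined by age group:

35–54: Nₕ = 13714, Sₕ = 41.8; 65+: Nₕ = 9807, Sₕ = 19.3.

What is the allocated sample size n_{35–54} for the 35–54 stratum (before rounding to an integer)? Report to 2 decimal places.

670.59

Neyman allocation: nₕ = n·NₕSₕ / Σⱼ NⱼSⱼ.
Σ NⱼSⱼ = 13714·41.8 + 9807·19.3 = 762520.3.
n_{35–54} = 892·13714·41.8 / 762520.3 = 670.59.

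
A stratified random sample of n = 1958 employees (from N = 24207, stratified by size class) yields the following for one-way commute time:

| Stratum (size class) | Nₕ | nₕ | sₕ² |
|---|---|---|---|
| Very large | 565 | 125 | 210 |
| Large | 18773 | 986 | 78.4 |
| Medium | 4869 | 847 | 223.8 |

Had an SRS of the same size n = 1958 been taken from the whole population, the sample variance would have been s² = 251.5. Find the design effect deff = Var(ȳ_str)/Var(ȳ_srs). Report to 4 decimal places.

Var(ȳ_str) = Σ Wₕ²(1−fₕ)sₕ²/nₕ with Wₕ = Nₕ/24207:
  Very large: (565/24207)²·(1−125/565)·210/125 = 7.1273562 × 10^-4
  Large: (18773/24207)²·(1−986/18773)·78.4/986 = 0.045309951
  Medium: (4869/24207)²·(1−847/4869)·223.8/847 = 0.0088303226
  → Var(ȳ_str) = 0.054853009.
Var(ȳ_srs) = (1 − 1958/24207)·251.5/1958 = 0.11805784.
deff = 0.054853009 / 0.11805784 = 0.4646.

0.4646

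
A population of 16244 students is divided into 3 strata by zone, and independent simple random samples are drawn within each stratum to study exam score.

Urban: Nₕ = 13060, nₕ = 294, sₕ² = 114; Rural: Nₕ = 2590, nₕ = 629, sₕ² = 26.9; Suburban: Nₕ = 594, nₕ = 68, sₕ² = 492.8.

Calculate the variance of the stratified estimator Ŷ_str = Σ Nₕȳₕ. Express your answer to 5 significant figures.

6.7130 × 10^7

Var(Ŷ_str) = Σₕ Nₕ²(1 − fₕ)sₕ²/nₕ.
Urban: 13060²·(1 − 294/13060)·114/294 = 6.4648066 × 10^7.
Rural: 2590²·(1 − 629/2590)·26.9/629 = 217209.59.
Suburban: 594²·(1 − 68/594)·492.8/68 = 2.2643 × 10^6.
Sum = 6.7129576 × 10^7.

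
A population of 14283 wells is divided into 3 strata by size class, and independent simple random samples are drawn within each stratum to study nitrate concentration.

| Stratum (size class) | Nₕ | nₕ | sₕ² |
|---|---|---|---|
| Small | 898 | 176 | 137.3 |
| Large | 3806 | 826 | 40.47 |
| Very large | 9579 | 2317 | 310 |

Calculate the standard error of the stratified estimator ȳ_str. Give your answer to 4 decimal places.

Var(ȳ_str) = Σₕ Wₕ²(1 − fₕ)sₕ²/nₕ with Wₕ = Nₕ/N, N = 14283.
Small: Wₕ = 0.06287195; term = 0.06287195²·(1 − 0.19599109)·137.3/176 = 0.0024793197.
Large: Wₕ = 0.26647063; term = 0.26647063²·(1 − 0.21702575)·40.47/826 = 0.0027239513.
Very large: Wₕ = 0.67065742; term = 0.67065742²·(1 − 0.24188329)·310/2317 = 0.045621883.
Sum = 0.050825154.
SE = √(0.050825154) = 0.2254.

0.2254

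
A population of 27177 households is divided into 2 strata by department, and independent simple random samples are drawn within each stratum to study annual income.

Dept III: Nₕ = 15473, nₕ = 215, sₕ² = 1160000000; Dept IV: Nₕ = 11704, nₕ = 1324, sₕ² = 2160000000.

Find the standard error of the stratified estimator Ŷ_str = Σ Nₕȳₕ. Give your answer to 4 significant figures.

Var(Ŷ_str) = Σₕ Nₕ²(1 − fₕ)sₕ²/nₕ.
Dept III: 15473²·(1 − 215/15473)·1160000000/215 = 1.2737719 × 10^15.
Dept IV: 11704²·(1 − 1324/11704)·2160000000/1324 = 1.9819716 × 10^14.
Sum = 1.4719691 × 10^15.
SE = √(1.4719691 × 10^15) = 3.837 × 10^7.

3.837 × 10^7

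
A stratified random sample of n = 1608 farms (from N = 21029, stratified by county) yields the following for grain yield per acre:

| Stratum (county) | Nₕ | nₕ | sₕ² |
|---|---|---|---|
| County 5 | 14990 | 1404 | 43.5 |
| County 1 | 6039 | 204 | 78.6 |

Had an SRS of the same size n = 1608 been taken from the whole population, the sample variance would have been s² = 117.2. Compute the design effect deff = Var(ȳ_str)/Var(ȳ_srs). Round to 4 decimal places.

Var(ȳ_str) = Σ Wₕ²(1−fₕ)sₕ²/nₕ with Wₕ = Nₕ/21029:
  County 5: (14990/21029)²·(1−1404/14990)·43.5/1404 = 0.014268494
  County 1: (6039/21029)²·(1−204/6039)·78.6/204 = 0.030701601
  → Var(ȳ_str) = 0.044970095.
Var(ȳ_srs) = (1 − 1608/21029)·117.2/1608 = 0.067312316.
deff = 0.044970095 / 0.067312316 = 0.6681.

0.6681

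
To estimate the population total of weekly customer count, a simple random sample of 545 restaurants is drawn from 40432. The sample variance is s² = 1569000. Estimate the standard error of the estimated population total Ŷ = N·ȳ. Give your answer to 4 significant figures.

Var(Ŷ) = N²·Var(ȳ) = N²·(1 − n/N)·s²/n.
f = 545/40432 = 0.01347942; Var(ȳ) = 0.98652058·1569000/545 = 2840.0932.
Var(Ŷ) = 40432² · 2840.0932 = 4.6428328 × 10^12.
SE(Ŷ) = √(4.6428328 × 10^12) = 2.155 × 10^6.

2.155 × 10^6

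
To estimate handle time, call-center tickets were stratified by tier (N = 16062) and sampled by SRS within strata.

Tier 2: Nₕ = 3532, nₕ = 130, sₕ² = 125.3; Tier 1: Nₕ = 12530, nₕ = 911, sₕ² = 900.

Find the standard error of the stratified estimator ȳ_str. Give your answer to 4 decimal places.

Var(ȳ_str) = Σₕ Wₕ²(1 − fₕ)sₕ²/nₕ with Wₕ = Nₕ/N, N = 16062.
Tier 2: Wₕ = 0.21989790; term = 0.21989790²·(1 − 0.03680634)·125.3/130 = 0.044891434.
Tier 1: Wₕ = 0.78010210; term = 0.78010210²·(1 − 0.07270551)·900/911 = 0.5574998.
Sum = 0.60239123.
SE = √(0.60239123) = 0.7761.

0.7761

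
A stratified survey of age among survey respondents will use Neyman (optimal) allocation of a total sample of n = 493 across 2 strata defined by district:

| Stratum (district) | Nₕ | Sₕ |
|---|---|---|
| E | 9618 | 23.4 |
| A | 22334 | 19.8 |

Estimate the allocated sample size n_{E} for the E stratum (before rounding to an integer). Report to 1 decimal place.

166.3

Neyman allocation: nₕ = n·NₕSₕ / Σⱼ NⱼSⱼ.
Σ NⱼSⱼ = 9618·23.4 + 22334·19.8 = 667274.4.
n_{E} = 493·9618·23.4 / 667274.4 = 166.3.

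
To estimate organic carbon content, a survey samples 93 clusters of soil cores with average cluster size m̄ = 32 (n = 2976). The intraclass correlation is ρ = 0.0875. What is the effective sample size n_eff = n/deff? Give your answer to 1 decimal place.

deff = 1 + (32 − 1)·0.0875 = 1 + 2.7125 = 3.7125.
n_eff = 2976 / 3.7125 = 801.6.

801.6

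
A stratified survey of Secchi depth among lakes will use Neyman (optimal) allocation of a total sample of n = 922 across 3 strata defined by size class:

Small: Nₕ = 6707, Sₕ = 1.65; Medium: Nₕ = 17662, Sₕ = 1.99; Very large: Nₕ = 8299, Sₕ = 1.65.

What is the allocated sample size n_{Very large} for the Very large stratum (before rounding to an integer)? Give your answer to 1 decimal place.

210.7

Neyman allocation: nₕ = n·NₕSₕ / Σⱼ NⱼSⱼ.
Σ NⱼSⱼ = 6707·1.65 + 17662·1.99 + 8299·1.65 = 59907.28.
n_{Very large} = 922·8299·1.65 / 59907.28 = 210.7.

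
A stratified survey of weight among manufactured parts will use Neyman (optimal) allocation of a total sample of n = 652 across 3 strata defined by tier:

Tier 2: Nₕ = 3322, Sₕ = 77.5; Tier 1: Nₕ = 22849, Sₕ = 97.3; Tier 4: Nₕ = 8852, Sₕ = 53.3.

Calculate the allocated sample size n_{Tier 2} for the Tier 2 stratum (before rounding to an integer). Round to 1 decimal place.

Neyman allocation: nₕ = n·NₕSₕ / Σⱼ NⱼSⱼ.
Σ NⱼSⱼ = 3322·77.5 + 22849·97.3 + 8852·53.3 = 2.9524743 × 10^6.
n_{Tier 2} = 652·3322·77.5 / (2.9524743 × 10^6) = 56.9.

56.9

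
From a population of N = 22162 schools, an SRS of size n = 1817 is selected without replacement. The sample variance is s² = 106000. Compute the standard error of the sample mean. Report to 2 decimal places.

Under SRS without replacement, Var(ȳ) = (1 − f)·s²/n with f = n/N = 1817/22162 = 0.08198719.
Var(ȳ) = (1 − 0.08198719)·106000/1817 = 0.91801281·58.33792 = 53.554958.
SE(ȳ) = √(53.554958) = 7.32.

7.32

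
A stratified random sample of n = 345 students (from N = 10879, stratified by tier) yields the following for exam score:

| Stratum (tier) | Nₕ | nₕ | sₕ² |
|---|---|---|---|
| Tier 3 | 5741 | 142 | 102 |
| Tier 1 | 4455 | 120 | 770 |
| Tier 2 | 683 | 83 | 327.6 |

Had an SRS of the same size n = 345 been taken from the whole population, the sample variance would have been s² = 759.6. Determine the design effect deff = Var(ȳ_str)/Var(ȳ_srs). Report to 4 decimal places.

Var(ȳ_str) = Σ Wₕ²(1−fₕ)sₕ²/nₕ with Wₕ = Nₕ/10879:
  Tier 3: (5741/10879)²·(1−142/5741)·102/142 = 0.1950886
  Tier 1: (4455/10879)²·(1−120/4455)·770/120 = 1.0470522
  Tier 2: (683/10879)²·(1−83/683)·327.6/83 = 0.013666579
  → Var(ȳ_str) = 1.2558074.
Var(ȳ_srs) = (1 − 345/10879)·759.6/345 = 2.1319165.
deff = 1.2558074 / 2.1319165 = 0.5891.

0.5891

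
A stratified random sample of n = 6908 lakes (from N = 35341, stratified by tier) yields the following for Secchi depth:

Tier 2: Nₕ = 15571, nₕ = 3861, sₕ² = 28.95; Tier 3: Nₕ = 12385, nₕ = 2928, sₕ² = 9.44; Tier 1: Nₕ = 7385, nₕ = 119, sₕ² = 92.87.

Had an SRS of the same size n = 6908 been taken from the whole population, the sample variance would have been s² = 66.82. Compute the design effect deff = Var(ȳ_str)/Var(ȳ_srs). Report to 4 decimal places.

Var(ȳ_str) = Σ Wₕ²(1−fₕ)sₕ²/nₕ with Wₕ = Nₕ/35341:
  Tier 2: (15571/35341)²·(1−3861/15571)·28.95/3861 = 0.0010946228
  Tier 3: (12385/35341)²·(1−2928/12385)·9.44/2928 = 3.0233794 × 10^-4
  Tier 1: (7385/35341)²·(1−119/7385)·92.87/119 = 0.0335287
  → Var(ȳ_str) = 0.034925661.
Var(ȳ_srs) = (1 − 6908/35341)·66.82/6908 = 0.0077821213.
deff = 0.034925661 / 0.0077821213 = 4.4879.

4.4879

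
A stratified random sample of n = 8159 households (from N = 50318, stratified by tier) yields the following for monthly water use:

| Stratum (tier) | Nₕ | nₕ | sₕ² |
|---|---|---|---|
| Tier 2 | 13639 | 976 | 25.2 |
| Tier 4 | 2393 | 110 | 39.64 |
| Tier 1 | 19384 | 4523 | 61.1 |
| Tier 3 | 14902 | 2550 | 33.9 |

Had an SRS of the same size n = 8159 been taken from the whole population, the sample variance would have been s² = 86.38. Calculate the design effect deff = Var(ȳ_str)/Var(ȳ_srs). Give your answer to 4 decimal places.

0.5684

Var(ȳ_str) = Σ Wₕ²(1−fₕ)sₕ²/nₕ with Wₕ = Nₕ/50318:
  Tier 2: (13639/50318)²·(1−976/13639)·25.2/976 = 0.0017612586
  Tier 4: (2393/50318)²·(1−110/2393)·39.64/110 = 7.7757597 × 10^-4
  Tier 1: (19384/50318)²·(1−4523/19384)·61.1/4523 = 0.0015369485
  Tier 3: (14902/50318)²·(1−2550/14902)·33.9/2550 = 9.6648389 × 10^-4
  → Var(ȳ_str) = 0.005042267.
Var(ȳ_srs) = (1 − 8159/50318)·86.38/8159 = 0.0088703998.
deff = 0.005042267 / 0.0088703998 = 0.5684.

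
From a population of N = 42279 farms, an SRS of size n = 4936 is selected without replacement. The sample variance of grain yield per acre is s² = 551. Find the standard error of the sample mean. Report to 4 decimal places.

0.3140

Under SRS without replacement, Var(ȳ) = (1 − f)·s²/n with f = n/N = 4936/42279 = 0.11674827.
Var(ȳ) = (1 − 0.11674827)·551/4936 = 0.88325173·0.11162885 = 0.098596375.
SE(ȳ) = √(0.098596375) = 0.3140.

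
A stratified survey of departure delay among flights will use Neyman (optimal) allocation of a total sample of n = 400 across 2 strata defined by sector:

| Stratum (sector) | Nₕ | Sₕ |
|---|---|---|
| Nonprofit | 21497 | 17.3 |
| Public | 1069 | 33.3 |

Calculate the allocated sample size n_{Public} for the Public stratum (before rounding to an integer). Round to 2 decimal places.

Neyman allocation: nₕ = n·NₕSₕ / Σⱼ NⱼSⱼ.
Σ NⱼSⱼ = 21497·17.3 + 1069·33.3 = 407495.8.
n_{Public} = 400·1069·33.3 / 407495.8 = 34.94.

34.94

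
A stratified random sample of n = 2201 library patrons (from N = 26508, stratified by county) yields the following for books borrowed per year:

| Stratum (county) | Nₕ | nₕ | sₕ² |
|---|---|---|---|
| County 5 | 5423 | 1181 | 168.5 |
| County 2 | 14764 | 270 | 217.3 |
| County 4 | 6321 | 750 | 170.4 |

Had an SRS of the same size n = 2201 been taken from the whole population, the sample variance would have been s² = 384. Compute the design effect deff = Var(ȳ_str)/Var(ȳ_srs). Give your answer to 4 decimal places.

Var(ȳ_str) = Σ Wₕ²(1−fₕ)sₕ²/nₕ with Wₕ = Nₕ/26508:
  County 5: (5423/26508)²·(1−1181/5423)·168.5/1181 = 0.0046709622
  County 2: (14764/26508)²·(1−270/14764)·217.3/270 = 0.24509493
  County 4: (6321/26508)²·(1−750/6321)·170.4/750 = 0.011386057
  → Var(ȳ_str) = 0.26115195.
Var(ȳ_srs) = (1 − 2201/26508)·384/2201 = 0.15997996.
deff = 0.26115195 / 0.15997996 = 1.6324.

1.6324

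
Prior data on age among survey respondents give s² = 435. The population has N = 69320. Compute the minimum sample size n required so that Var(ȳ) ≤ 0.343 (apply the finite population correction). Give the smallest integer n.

Without fpc, n₀ = s²/D = 435/0.343 = 1268.2216.
With fpc, (1 − n/N)·s²/n ≤ D requires n ≥ n₀/(1 + n₀/N) = 1268.2216/(1 + 1268.2216/69320) = 1245.4361.
Rounding up, n = 1246.

1246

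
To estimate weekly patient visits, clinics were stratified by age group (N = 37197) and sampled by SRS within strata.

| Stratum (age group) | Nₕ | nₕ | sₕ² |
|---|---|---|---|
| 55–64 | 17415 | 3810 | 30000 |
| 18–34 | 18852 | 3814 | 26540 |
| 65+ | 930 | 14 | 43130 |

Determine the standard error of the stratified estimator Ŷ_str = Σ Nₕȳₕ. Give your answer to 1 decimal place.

Var(Ŷ_str) = Σₕ Nₕ²(1 − fₕ)sₕ²/nₕ.
55–64: 17415²·(1 − 3810/17415)·30000/3810 = 1.865599 × 10^9.
18–34: 18852²·(1 − 3814/18852)·26540/3814 = 1.9727304 × 10^9.
65+: 930²·(1 − 14/930)·43130/14 = 2.6243989 × 10^9.
Sum = 6.4627283 × 10^9.
SE = √(6.4627283 × 10^9) = 80391.1.

80391.1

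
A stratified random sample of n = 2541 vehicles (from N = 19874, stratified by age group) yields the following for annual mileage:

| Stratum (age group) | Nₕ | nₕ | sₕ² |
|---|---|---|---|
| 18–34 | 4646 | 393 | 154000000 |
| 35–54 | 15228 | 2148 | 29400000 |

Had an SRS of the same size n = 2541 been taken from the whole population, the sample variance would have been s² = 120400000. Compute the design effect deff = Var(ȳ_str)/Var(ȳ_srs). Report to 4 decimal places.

Var(ȳ_str) = Σ Wₕ²(1−fₕ)sₕ²/nₕ with Wₕ = Nₕ/19874:
  18–34: (4646/19874)²·(1−393/4646)·154000000/393 = 19603.435
  35–54: (15228/19874)²·(1−2148/15228)·29400000/2148 = 6902.2883
  → Var(ȳ_str) = 26505.723.
Var(ȳ_srs) = (1 − 2541/19874)·120400000/2541 = 41324.754.
deff = 26505.723 / 41324.754 = 0.6414.

0.6414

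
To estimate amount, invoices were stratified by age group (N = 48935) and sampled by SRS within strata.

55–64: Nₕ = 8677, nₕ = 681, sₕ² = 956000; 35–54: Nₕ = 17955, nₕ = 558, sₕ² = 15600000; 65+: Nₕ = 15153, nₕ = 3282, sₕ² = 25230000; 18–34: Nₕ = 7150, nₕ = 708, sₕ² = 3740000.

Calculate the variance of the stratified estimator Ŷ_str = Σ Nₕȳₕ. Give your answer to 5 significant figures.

1.0456 × 10^13

Var(Ŷ_str) = Σₕ Nₕ²(1 − fₕ)sₕ²/nₕ.
55–64: 8677²·(1 − 681/8677)·956000/681 = 9.7398701 × 10^10.
35–54: 17955²·(1 − 558/17955)·15600000/558 = 8.7327328 × 10^12.
65+: 15153²·(1 − 3282/15153)·25230000/3282 = 1.3828167 × 10^12.
18–34: 7150²·(1 − 708/7150)·3740000/708 = 2.4331288 × 10^11.
Sum = 1.0456261 × 10^13.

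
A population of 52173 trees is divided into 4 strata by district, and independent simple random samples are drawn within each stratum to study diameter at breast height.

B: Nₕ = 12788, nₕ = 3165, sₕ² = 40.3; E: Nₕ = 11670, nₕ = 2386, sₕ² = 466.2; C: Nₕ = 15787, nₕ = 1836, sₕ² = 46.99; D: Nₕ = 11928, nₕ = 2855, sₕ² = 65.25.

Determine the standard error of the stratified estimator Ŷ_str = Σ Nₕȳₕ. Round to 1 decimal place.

5554.0

Var(Ŷ_str) = Σₕ Nₕ²(1 − fₕ)sₕ²/nₕ.
B: 12788²·(1 − 3165/12788)·40.3/3165 = 1.5669114 × 10^6.
E: 11670²·(1 − 2386/11670)·466.2/2386 = 2.1169364 × 10^7.
C: 15787²·(1 − 1836/15787)·46.99/1836 = 5.6368661 × 10^6.
D: 11928²·(1 − 2855/11928)·65.25/2855 = 2.473392 × 10^6.
Sum = 3.0846534 × 10^7.
SE = √(3.0846534 × 10^7) = 5554.0.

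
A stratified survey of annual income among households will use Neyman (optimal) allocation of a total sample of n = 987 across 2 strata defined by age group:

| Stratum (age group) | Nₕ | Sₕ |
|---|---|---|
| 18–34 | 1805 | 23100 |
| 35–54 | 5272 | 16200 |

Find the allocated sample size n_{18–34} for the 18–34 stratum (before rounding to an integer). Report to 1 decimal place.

323.8

Neyman allocation: nₕ = n·NₕSₕ / Σⱼ NⱼSⱼ.
Σ NⱼSⱼ = 1805·23100 + 5272·16200 = 1.271019 × 10^8.
n_{18–34} = 987·1805·23100 / (1.271019 × 10^8) = 323.8.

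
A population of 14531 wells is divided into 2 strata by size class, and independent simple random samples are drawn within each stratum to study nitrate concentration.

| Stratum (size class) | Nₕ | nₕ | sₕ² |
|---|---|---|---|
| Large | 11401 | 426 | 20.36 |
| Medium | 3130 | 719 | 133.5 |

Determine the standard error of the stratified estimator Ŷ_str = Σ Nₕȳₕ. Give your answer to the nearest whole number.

2717

Var(Ŷ_str) = Σₕ Nₕ²(1 − fₕ)sₕ²/nₕ.
Large: 11401²·(1 − 426/11401)·20.36/426 = 5.9801992 × 10^6.
Medium: 3130²·(1 − 719/3130)·133.5/719 = 1.40118 × 10^6.
Sum = 7.3813792 × 10^6.
SE = √(7.3813792 × 10^6) = 2717.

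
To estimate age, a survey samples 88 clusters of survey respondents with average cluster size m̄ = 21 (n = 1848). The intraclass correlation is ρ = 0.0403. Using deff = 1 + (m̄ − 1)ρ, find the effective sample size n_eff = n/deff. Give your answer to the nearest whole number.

deff = 1 + (21 − 1)·0.0403 = 1 + 0.806 = 1.806.
n_eff = 1848 / 1.806 = 1023.

1023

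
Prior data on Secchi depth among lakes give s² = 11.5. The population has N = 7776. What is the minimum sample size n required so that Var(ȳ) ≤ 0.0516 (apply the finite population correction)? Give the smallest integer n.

Without fpc, n₀ = s²/D = 11.5/0.0516 = 222.8682.
With fpc, (1 − n/N)·s²/n ≤ D requires n ≥ n₀/(1 + n₀/N) = 222.8682/(1 + 222.8682/7776) = 216.6585.
Rounding up, n = 217.

217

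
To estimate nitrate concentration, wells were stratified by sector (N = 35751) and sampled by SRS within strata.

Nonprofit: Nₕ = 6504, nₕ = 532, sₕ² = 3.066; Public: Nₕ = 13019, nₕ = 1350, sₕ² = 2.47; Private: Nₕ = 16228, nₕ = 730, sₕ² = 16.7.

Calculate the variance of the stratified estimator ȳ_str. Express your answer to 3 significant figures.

Var(ȳ_str) = Σₕ Wₕ²(1 − fₕ)sₕ²/nₕ with Wₕ = Nₕ/N, N = 35751.
Nonprofit: Wₕ = 0.18192498; term = 0.18192498²·(1 − 0.08179582)·3.066/532 = 1.7513964 × 10^-4.
Public: Wₕ = 0.36415765; term = 0.36415765²·(1 − 0.10369460)·2.47/1350 = 2.1746935 × 10^-4.
Private: Wₕ = 0.45391737; term = 0.45391737²·(1 − 0.04498398)·16.7/730 = 0.0045015065.
Sum = 0.0048941155.

0.00489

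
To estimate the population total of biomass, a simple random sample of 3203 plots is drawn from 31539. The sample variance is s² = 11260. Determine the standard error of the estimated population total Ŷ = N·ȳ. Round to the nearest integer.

Var(Ŷ) = N²·Var(ȳ) = N²·(1 − n/N)·s²/n.
f = 3203/31539 = 0.10155680; Var(ȳ) = 0.89844320·11260/3203 = 3.158436.
Var(Ŷ) = 31539² · 3.158436 = 3.1417232 × 10^9.
SE(Ŷ) = √(3.1417232 × 10^9) = 56051.

56051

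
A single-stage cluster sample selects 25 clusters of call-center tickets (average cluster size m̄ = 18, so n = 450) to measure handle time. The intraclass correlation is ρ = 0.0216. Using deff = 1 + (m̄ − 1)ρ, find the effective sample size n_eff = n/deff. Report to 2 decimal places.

329.14

deff = 1 + (18 − 1)·0.0216 = 1 + 0.3672 = 1.3672.
n_eff = 450 / 1.3672 = 329.14.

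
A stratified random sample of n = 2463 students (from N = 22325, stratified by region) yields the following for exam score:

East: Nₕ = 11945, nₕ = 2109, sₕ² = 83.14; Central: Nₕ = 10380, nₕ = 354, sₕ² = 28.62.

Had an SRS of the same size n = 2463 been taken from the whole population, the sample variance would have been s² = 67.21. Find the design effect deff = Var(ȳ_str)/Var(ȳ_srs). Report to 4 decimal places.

Var(ȳ_str) = Σ Wₕ²(1−fₕ)sₕ²/nₕ with Wₕ = Nₕ/22325:
  East: (11945/22325)²·(1−2109/11945)·83.14/2109 = 0.0092929838
  Central: (10380/22325)²·(1−354/10380)·28.62/354 = 0.016881401
  → Var(ȳ_str) = 0.026174385.
Var(ȳ_srs) = (1 − 2463/22325)·67.21/2463 = 0.024277334.
deff = 0.026174385 / 0.024277334 = 1.0781.

1.0781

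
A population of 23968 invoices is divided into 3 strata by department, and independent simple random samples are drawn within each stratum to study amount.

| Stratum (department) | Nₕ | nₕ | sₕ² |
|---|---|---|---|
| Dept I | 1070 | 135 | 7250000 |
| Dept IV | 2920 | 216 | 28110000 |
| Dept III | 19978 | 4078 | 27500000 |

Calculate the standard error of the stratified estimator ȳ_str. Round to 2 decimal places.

Var(ȳ_str) = Σₕ Wₕ²(1 − fₕ)sₕ²/nₕ with Wₕ = Nₕ/N, N = 23968.
Dept I: Wₕ = 0.04464286; term = 0.04464286²·(1 − 0.12616822)·7250000/135 = 93.526791.
Dept IV: Wₕ = 0.12182911; term = 0.12182911²·(1 − 0.07397260)·28110000/216 = 1788.6816.
Dept III: Wₕ = 0.83352804; term = 0.83352804²·(1 − 0.20412454)·27500000/4078 = 3728.8165.
Sum = 5611.0249.
SE = √(5611.0249) = 74.91.

74.91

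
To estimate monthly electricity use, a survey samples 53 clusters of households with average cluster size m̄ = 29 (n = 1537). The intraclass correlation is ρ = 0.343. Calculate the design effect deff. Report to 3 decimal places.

10.604

deff = 1 + (29 − 1)·0.343 = 1 + 9.604 = 10.604.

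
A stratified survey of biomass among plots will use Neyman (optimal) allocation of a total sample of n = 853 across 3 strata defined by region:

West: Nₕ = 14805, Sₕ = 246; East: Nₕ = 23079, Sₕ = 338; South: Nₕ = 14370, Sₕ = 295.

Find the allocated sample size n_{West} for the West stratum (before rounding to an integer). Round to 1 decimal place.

Neyman allocation: nₕ = n·NₕSₕ / Σⱼ NⱼSⱼ.
Σ NⱼSⱼ = 14805·246 + 23079·338 + 14370·295 = 1.5681882 × 10^7.
n_{West} = 853·14805·246 / (1.5681882 × 10^7) = 198.1.

198.1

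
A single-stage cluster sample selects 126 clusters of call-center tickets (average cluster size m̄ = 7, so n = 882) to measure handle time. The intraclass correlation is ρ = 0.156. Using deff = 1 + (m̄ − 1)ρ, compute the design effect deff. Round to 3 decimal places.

deff = 1 + (7 − 1)·0.156 = 1 + 0.936 = 1.936.

1.936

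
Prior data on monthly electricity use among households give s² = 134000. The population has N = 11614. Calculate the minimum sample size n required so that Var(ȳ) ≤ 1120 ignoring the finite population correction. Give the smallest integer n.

120

Without fpc, n₀ = s²/D = 134000/1120 = 119.6429.
Rounding up, n = 120.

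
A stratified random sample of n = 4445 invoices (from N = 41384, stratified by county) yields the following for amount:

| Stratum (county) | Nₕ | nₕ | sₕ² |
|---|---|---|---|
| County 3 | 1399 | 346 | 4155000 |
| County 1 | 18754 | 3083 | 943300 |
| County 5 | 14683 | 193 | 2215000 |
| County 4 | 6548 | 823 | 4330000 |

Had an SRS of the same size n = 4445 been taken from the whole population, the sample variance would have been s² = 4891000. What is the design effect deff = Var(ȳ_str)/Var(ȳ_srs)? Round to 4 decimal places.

1.6329

Var(ȳ_str) = Σ Wₕ²(1−fₕ)sₕ²/nₕ with Wₕ = Nₕ/41384:
  County 3: (1399/41384)²·(1−346/1399)·4155000/346 = 10.329424
  County 1: (18754/41384)²·(1−3083/18754)·943300/3083 = 52.505162
  County 5: (14683/41384)²·(1−193/14683)·2215000/193 = 1425.7214
  County 4: (6548/41384)²·(1−823/6548)·4330000/823 = 115.16149
  → Var(ȳ_str) = 1603.7175.
Var(ȳ_srs) = (1 − 4445/41384)·4891000/4445 = 982.15169.
deff = 1603.7175 / 982.15169 = 1.6329.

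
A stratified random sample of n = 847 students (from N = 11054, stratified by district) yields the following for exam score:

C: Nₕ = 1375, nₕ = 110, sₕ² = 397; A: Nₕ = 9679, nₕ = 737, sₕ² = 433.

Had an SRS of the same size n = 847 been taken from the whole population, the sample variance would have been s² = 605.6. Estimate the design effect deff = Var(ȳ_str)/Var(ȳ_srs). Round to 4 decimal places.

0.7081

Var(ȳ_str) = Σ Wₕ²(1−fₕ)sₕ²/nₕ with Wₕ = Nₕ/11054:
  C: (1375/11054)²·(1−110/1375)·397/110 = 0.051375034
  A: (9679/11054)²·(1−737/9679)·433/737 = 0.41614688
  → Var(ȳ_str) = 0.46752191.
Var(ȳ_srs) = (1 − 847/11054)·605.6/847 = 0.6602085.
deff = 0.46752191 / 0.6602085 = 0.7081.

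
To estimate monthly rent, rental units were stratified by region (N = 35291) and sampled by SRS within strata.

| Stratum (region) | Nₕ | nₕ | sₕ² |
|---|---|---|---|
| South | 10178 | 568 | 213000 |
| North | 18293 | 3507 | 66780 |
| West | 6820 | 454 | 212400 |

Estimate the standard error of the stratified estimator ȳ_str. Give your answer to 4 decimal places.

Var(ȳ_str) = Σₕ Wₕ²(1 − fₕ)sₕ²/nₕ with Wₕ = Nₕ/N, N = 35291.
South: Wₕ = 0.28840214; term = 0.28840214²·(1 − 0.05580664)·213000/568 = 29.450263.
North: Wₕ = 0.51834745; term = 0.51834745²·(1 − 0.19171268)·66780/3507 = 4.1354079.
West: Wₕ = 0.19325040; term = 0.19325040²·(1 − 0.06656891)·212400/454 = 16.30879.
Sum = 49.894461.
SE = √(49.894461) = 7.0636.

7.0636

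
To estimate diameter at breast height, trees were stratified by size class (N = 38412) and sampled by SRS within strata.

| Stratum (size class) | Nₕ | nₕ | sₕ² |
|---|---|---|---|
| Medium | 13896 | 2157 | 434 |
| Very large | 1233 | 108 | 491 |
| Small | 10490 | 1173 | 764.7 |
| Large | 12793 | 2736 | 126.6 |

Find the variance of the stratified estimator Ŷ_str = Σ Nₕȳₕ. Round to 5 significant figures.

1.0880 × 10^8

Var(Ŷ_str) = Σₕ Nₕ²(1 − fₕ)sₕ²/nₕ.
Medium: 13896²·(1 − 2157/13896)·434/2157 = 3.2821656 × 10^7.
Very large: 1233²·(1 − 108/1233)·491/108 = 6.3062812 × 10^6.
Small: 10490²·(1 − 1173/10490)·764.7/1173 = 6.3715436 × 10^7.
Large: 12793²·(1 − 2736/12793)·126.6/2736 = 5.9533095 × 10^6.
Sum = 1.0879668 × 10^8.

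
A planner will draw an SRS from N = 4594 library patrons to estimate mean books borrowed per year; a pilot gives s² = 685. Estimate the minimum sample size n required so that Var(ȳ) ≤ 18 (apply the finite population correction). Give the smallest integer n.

38

Without fpc, n₀ = s²/D = 685/18 = 38.0556.
With fpc, (1 − n/N)·s²/n ≤ D requires n ≥ n₀/(1 + n₀/N) = 38.0556/(1 + 38.0556/4594) = 37.7429.
Rounding up, n = 38.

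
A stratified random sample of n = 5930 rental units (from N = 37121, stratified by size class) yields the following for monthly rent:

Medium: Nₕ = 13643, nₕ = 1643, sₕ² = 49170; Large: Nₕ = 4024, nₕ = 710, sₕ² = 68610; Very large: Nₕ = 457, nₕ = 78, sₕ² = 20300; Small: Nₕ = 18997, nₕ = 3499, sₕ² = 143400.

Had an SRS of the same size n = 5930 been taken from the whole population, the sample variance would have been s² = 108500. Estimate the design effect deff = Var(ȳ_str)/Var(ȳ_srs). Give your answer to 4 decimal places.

Var(ȳ_str) = Σ Wₕ²(1−fₕ)sₕ²/nₕ with Wₕ = Nₕ/37121:
  Medium: (13643/37121)²·(1−1643/13643)·49170/1643 = 3.5556126
  Large: (4024/37121)²·(1−710/4024)·68610/710 = 0.93519077
  Very large: (457/37121)²·(1−78/457)·20300/78 = 0.032712784
  Small: (18997/37121)²·(1−3499/18997)·143400/3499 = 8.7564194
  → Var(ȳ_str) = 13.279936.
Var(ȳ_srs) = (1 − 5930/37121)·108500/5930 = 15.373922.
deff = 13.279936 / 15.373922 = 0.8638.

0.8638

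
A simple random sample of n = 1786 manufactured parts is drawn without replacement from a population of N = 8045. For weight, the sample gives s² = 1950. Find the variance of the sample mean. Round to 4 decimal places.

0.8494

Under SRS without replacement, Var(ȳ) = (1 − f)·s²/n with f = n/N = 1786/8045 = 0.22200124.
Var(ȳ) = (1 − 0.22200124)·1950/1786 = 0.77799876·1.0918253 = 0.84943873.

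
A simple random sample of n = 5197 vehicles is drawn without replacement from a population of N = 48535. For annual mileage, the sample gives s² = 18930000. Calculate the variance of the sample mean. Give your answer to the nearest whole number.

3252

Under SRS without replacement, Var(ȳ) = (1 − f)·s²/n with f = n/N = 5197/48535 = 0.10707737.
Var(ȳ) = (1 − 0.10707737)·18930000/5197 = 0.89292263·3642.486 = 3252.4582.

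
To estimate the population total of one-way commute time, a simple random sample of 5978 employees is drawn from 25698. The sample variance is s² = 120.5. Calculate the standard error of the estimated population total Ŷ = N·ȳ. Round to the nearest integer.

Var(Ŷ) = N²·Var(ȳ) = N²·(1 − n/N)·s²/n.
f = 5978/25698 = 0.23262511; Var(ȳ) = 0.76737489·120.5/5978 = 0.015468162.
Var(Ŷ) = 25698² · 0.015468162 = 1.0214976 × 10^7.
SE(Ŷ) = √(1.0214976 × 10^7) = 3196.

3196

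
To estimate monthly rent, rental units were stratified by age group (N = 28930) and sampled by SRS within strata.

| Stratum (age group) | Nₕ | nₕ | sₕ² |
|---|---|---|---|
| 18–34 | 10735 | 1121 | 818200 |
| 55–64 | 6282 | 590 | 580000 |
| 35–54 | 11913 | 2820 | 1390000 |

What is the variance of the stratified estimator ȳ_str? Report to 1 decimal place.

Var(ȳ_str) = Σₕ Wₕ²(1 − fₕ)sₕ²/nₕ with Wₕ = Nₕ/N, N = 28930.
18–34: Wₕ = 0.37106810; term = 0.37106810²·(1 − 0.10442478)·818200/1121 = 90.00428.
55–64: Wₕ = 0.21714483; term = 0.21714483²·(1 − 0.09391913)·580000/590 = 41.999289.
35–54: Wₕ = 0.41178707; term = 0.41178707²·(1 − 0.23671619)·1390000/2820 = 63.796545.
Sum = 195.80011.

195.8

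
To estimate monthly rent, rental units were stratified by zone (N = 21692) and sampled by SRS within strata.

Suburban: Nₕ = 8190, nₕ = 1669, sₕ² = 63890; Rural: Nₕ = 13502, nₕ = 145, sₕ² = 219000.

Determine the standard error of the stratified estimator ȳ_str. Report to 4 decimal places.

24.1499

Var(ȳ_str) = Σₕ Wₕ²(1 − fₕ)sₕ²/nₕ with Wₕ = Nₕ/N, N = 21692.
Suburban: Wₕ = 0.37755855; term = 0.37755855²·(1 − 0.20378510)·63890/1669 = 4.3448567.
Rural: Wₕ = 0.62244145; term = 0.62244145²·(1 − 0.01073915)·219000/145 = 578.87388.
Sum = 583.21874.
SE = √(583.21874) = 24.1499.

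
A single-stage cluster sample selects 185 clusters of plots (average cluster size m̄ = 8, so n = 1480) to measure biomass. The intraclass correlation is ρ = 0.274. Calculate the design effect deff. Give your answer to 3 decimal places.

deff = 1 + (8 − 1)·0.274 = 1 + 1.918 = 2.918.

2.918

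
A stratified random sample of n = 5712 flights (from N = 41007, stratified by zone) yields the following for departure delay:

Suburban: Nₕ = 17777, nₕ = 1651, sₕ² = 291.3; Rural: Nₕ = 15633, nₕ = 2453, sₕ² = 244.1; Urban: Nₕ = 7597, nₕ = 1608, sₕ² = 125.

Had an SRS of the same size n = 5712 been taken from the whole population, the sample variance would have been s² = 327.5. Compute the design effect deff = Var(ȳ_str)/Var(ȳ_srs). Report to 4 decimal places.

0.8992

Var(ȳ_str) = Σ Wₕ²(1−fₕ)sₕ²/nₕ with Wₕ = Nₕ/41007:
  Suburban: (17777/41007)²·(1−1651/17777)·291.3/1651 = 0.030078941
  Rural: (15633/41007)²·(1−2453/15633)·244.1/2453 = 0.012193039
  Urban: (7597/41007)²·(1−1608/7597)·125/1608 = 0.0021033154
  → Var(ȳ_str) = 0.044375295.
Var(ȳ_srs) = (1 − 5712/41007)·327.5/5712 = 0.049348993.
deff = 0.044375295 / 0.049348993 = 0.8992.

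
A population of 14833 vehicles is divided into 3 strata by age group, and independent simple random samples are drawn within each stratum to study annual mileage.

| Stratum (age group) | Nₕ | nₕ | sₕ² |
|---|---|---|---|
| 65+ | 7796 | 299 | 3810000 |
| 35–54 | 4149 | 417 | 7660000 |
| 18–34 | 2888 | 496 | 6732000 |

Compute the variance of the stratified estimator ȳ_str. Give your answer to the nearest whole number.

Var(ȳ_str) = Σₕ Wₕ²(1 − fₕ)sₕ²/nₕ with Wₕ = Nₕ/N, N = 14833.
65+: Wₕ = 0.52558484; term = 0.52558484²·(1 − 0.03835300)·3810000/299 = 3384.9724.
35–54: Wₕ = 0.27971415; term = 0.27971415²·(1 − 0.10050615)·7660000/417 = 1292.7656.
18–34: Wₕ = 0.19470100; term = 0.19470100²·(1 − 0.17174515)·6732000/496 = 426.1503.
Sum = 5103.8883.

5104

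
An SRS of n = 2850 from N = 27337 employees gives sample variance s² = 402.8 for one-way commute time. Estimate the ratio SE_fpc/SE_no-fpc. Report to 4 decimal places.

0.9464

f = n/N = 2850/27337 = 0.10425431.
SE_no-fpc = √(s²/n) = 0.37594326; SE_fpc = √((1−f)s²/n) = 0.35580715.
Ratio = √(1−f) = 0.94643843.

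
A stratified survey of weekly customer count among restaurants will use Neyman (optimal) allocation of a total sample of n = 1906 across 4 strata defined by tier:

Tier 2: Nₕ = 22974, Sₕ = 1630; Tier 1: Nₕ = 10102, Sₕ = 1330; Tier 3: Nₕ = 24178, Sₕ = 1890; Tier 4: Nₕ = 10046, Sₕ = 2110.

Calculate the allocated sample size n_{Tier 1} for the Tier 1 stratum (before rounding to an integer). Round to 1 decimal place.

217.4

Neyman allocation: nₕ = n·NₕSₕ / Σⱼ NⱼSⱼ.
Σ NⱼSⱼ = 22974·1630 + 10102·1330 + 24178·1890 + 10046·2110 = 1.1777676 × 10^8.
n_{Tier 1} = 1906·10102·1330 / (1.1777676 × 10^8) = 217.4.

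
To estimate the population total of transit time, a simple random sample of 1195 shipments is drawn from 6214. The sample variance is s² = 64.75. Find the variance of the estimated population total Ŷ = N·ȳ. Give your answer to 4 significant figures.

Var(Ŷ) = N²·Var(ȳ) = N²·(1 − n/N)·s²/n.
f = 1195/6214 = 0.19230769; Var(ȳ) = 0.80769231·64.75/1195 = 0.043764081.
Var(Ŷ) = 6214² · 0.043764081 = 1.6898973 × 10^6.

1.690 × 10^6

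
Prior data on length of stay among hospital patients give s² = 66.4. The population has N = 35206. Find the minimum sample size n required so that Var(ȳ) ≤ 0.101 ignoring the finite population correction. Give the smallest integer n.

Without fpc, n₀ = s²/D = 66.4/0.101 = 657.4257.
Rounding up, n = 658.

658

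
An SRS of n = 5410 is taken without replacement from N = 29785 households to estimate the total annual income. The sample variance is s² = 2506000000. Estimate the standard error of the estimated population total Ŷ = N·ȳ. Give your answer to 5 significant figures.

Var(Ŷ) = N²·Var(ȳ) = N²·(1 − n/N)·s²/n.
f = 5410/29785 = 0.18163505; Var(ȳ) = 0.81836495·2506000000/5410 = 379079.96.
Var(Ŷ) = 29785² · 379079.96 = 3.3629936 × 10^14.
SE(Ŷ) = √(3.3629936 × 10^14) = 1.8338 × 10^7.

1.8338 × 10^7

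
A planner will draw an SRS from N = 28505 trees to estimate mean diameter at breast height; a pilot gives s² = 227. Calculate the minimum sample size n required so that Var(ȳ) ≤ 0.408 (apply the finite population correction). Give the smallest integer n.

Without fpc, n₀ = s²/D = 227/0.408 = 556.3725.
With fpc, (1 − n/N)·s²/n ≤ D requires n ≥ n₀/(1 + n₀/N) = 556.3725/(1 + 556.3725/28505) = 545.7209.
Rounding up, n = 546.

546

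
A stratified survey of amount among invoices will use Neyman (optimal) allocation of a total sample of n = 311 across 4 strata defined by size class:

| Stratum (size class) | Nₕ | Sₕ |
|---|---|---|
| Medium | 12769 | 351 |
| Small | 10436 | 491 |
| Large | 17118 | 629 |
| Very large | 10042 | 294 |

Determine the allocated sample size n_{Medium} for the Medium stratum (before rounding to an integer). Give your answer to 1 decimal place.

Neyman allocation: nₕ = n·NₕSₕ / Σⱼ NⱼSⱼ.
Σ NⱼSⱼ = 12769·351 + 10436·491 + 17118·629 + 10042·294 = 2.3325565 × 10^7.
n_{Medium} = 311·12769·351 / (2.3325565 × 10^7) = 59.8.

59.8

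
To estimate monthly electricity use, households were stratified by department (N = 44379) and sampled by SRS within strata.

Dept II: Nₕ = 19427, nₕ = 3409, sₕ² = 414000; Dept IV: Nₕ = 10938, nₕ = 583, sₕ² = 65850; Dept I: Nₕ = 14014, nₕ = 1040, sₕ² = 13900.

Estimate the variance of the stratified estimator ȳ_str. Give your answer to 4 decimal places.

26.9176

Var(ȳ_str) = Σₕ Wₕ²(1 − fₕ)sₕ²/nₕ with Wₕ = Nₕ/N, N = 44379.
Dept II: Wₕ = 0.43775209; term = 0.43775209²·(1 − 0.17547743)·414000/3409 = 19.188116.
Dept IV: Wₕ = 0.24646792; term = 0.24646792²·(1 − 0.05330042)·65850/583 = 6.4956142.
Dept I: Wₕ = 0.31577999; term = 0.31577999²·(1 − 0.07421150)·13900/1040 = 1.2338502.
Sum = 26.91758.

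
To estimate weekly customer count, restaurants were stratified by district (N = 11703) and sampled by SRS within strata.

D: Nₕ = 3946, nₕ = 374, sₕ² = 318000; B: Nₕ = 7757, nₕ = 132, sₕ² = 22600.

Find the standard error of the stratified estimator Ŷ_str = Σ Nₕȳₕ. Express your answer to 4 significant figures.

148700

Var(Ŷ_str) = Σₕ Nₕ²(1 − fₕ)sₕ²/nₕ.
D: 3946²·(1 − 374/3946)·318000/374 = 1.1984614 × 10^10.
B: 7757²·(1 − 132/7757)·22600/132 = 1.0126705 × 10^10.
Sum = 2.2111319 × 10^10.
SE = √(2.2111319 × 10^10) = 148700.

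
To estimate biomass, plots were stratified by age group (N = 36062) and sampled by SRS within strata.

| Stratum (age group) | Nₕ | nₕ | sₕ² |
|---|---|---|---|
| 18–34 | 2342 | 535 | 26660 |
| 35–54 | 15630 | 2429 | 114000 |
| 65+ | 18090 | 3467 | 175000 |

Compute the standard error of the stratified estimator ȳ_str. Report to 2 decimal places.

4.23

Var(ȳ_str) = Σₕ Wₕ²(1 − fₕ)sₕ²/nₕ with Wₕ = Nₕ/N, N = 36062.
18–34: Wₕ = 0.06494371; term = 0.06494371²·(1 − 0.22843723)·26660/535 = 0.16216301.
35–54: Wₕ = 0.43342022; term = 0.43342022²·(1 − 0.15540627)·114000/2429 = 7.4463514.
65+: Wₕ = 0.50163607; term = 0.50163607²·(1 − 0.19165285)·175000/3467 = 10.26738.
Sum = 17.875894.
SE = √(17.875894) = 4.23.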